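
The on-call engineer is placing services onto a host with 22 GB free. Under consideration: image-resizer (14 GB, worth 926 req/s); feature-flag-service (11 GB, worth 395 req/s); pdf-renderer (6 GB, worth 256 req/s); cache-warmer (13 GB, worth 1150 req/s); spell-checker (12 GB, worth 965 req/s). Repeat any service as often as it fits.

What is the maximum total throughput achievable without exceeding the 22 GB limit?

1406

By throughput per GB: cache-warmer 88.46, spell-checker 80.42, image-resizer 66.14, pdf-renderer 42.67 lead.
Pdf-renderer + cache-warmer uses 19 of the 22 GB and totals 1406.
Nothing else within 22 GB beats 1406.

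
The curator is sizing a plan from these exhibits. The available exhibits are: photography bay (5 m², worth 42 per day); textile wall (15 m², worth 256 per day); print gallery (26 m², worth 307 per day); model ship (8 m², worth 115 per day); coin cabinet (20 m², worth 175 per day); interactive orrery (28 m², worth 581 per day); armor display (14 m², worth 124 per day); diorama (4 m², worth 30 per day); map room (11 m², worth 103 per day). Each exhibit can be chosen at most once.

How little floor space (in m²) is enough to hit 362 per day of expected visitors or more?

23

Minimise m² subject to total expected visitors ≥ 362.
Taking textile wall + model ship gives 371 (≥ 362) for 23 m².
No combination under 23 m² hits 362.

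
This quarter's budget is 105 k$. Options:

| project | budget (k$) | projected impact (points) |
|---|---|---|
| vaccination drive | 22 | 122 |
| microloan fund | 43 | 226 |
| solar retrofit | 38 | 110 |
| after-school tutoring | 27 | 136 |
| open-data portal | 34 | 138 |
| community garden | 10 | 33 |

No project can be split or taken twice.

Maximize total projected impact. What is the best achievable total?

By projected impact per k$: vaccination drive 5.55, microloan fund 5.26, after-school tutoring 5.04 lead.
The ratio ordering already packs tightly: vaccination drive + microloan fund + after-school tutoring + community garden, 102 k$, 517.
The closest alternative, microloan fund + after-school tutoring + open-data portal, reaches only 500.

517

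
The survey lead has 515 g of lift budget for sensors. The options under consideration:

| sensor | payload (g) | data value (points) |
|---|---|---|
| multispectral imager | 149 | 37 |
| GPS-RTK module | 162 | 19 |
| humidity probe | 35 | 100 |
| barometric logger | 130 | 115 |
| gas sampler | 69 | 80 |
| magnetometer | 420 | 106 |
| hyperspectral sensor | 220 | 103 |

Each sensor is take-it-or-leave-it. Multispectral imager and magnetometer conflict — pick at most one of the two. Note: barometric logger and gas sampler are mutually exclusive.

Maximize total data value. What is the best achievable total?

320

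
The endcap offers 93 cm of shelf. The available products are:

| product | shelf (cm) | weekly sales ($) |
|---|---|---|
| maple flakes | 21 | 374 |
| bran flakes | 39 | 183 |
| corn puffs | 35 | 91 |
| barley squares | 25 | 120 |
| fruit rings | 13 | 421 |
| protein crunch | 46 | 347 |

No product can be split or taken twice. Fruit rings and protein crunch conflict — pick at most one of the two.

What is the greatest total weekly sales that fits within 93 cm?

Density check — fruit rings 32.38, maple flakes 17.81, protein crunch 7.54, barley squares 4.80 are the best per cm.
Best packing: maple flakes + bran flakes + fruit rings — 73 cm, 978 total.
Runner-up maple flakes + barley squares + fruit rings tops out at 915.

978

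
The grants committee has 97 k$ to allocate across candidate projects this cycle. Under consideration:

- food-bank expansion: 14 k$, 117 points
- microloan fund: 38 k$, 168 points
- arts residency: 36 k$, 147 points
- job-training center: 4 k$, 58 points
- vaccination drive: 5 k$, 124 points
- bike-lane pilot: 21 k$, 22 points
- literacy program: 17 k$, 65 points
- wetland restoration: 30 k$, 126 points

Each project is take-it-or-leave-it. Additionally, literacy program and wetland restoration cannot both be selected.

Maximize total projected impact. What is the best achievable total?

By projected impact per k$: vaccination drive 24.80, job-training center 14.50, food-bank expansion 8.36, microloan fund 4.42 lead.
A density-first pass picks food-bank expansion + microloan fund + job-training center + vaccination drive + wetland restoration — 593 at 91 k$.
Replace wetland restoration with arts residency: the trade gains 21 net, giving 614 at 97 k$.

614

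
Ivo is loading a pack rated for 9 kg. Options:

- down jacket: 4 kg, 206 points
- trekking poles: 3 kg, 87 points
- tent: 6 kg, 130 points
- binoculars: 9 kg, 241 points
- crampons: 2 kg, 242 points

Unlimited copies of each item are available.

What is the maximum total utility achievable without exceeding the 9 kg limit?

Best packing: 4×crampons — 8 kg, 968 total.
Every other selection either busts 9 kg or fails to beat 968.

968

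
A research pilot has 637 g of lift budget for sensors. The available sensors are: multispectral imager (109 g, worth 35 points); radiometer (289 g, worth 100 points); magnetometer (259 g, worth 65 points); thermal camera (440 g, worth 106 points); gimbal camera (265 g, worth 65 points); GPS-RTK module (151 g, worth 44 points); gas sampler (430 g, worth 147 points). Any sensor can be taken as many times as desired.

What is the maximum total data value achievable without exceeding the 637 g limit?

Density check — radiometer 0.35, gas sampler 0.34, multispectral imager 0.32 are the best per g.
The ratio heuristic lands on 2×radiometer (200) but leaves 59 g idle.
Replace radiometer with 3×multispectral imager: the trade gains 5 net, giving 205 at 616 g.

205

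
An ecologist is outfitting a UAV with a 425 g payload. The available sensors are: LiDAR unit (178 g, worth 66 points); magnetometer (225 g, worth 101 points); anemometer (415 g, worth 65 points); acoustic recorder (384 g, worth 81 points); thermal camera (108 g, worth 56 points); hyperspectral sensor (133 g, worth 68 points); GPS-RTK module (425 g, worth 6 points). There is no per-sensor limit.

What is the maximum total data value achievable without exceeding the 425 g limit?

204

A density-first pass picks 3×thermal camera — 168 at 324 g.
Dropping 3×thermal camera frees 324 g; slotting in 3×hyperspectral sensor (399 g) lifts the total to 204 at 399 g.
Every other selection either busts 425 g or fails to beat 204.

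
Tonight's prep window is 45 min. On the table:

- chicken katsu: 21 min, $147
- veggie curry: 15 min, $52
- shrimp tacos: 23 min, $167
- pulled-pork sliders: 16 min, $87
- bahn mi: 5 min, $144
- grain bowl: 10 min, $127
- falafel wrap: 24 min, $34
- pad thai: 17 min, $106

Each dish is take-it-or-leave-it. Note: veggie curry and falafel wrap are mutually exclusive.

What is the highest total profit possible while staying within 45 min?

Density check — bahn mi 28.80, grain bowl 12.70, shrimp tacos 7.26 are the best per min.
Taking shrimp tacos + bahn mi + grain bowl: 38 min used, 438 in profit.
No other feasible combination exceeds 438.

438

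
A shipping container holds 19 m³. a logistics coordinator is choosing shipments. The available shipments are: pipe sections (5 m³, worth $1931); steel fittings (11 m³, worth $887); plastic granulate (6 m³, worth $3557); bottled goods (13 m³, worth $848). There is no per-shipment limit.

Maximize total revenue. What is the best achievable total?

10671

Density check — plastic granulate 592.83, pipe sections 386.20, steel fittings 80.64 are the best per m³.
3×plastic granulate uses 18 of the 19 m³ and totals 10671.
No other feasible combination exceeds 10671.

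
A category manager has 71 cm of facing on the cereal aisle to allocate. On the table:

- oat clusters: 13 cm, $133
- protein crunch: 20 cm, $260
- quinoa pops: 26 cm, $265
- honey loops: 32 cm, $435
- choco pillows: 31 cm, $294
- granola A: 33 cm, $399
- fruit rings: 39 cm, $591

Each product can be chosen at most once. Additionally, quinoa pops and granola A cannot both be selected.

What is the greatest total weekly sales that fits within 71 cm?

Honey loops + fruit rings uses 71 of the 71 cm and totals 1026.

1026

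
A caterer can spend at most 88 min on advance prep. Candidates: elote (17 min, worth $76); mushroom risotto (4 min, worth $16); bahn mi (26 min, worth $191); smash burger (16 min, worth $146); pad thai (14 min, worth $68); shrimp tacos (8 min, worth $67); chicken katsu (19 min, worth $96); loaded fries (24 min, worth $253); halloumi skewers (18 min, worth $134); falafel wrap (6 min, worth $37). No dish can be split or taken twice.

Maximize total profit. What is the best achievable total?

740

Density check — loaded fries 10.54, smash burger 9.12, shrimp tacos 8.38, halloumi skewers 7.44 are the best per min.
Greedy by ratio would take smash burger + pad thai + shrimp tacos + loaded fries + halloumi skewers + falafel wrap: 86 min used, total 705.
But mushroom risotto + bahn mi + smash burger + loaded fries + halloumi skewers fits in 88 min and reaches 740.
An exhaustive check of the 1024 subsets confirms 740.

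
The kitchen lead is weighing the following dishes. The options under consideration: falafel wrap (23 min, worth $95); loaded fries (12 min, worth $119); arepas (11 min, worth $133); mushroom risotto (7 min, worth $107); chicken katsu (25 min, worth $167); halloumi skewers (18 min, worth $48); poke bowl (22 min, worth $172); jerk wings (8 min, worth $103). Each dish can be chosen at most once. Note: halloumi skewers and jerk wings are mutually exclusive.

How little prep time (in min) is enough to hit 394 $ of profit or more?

38

Minimise min subject to total profit ≥ 394.
loaded fries + arepas + mushroom risotto + jerk wings reaches 462 using 38 min.
No combination under 38 min hits 394.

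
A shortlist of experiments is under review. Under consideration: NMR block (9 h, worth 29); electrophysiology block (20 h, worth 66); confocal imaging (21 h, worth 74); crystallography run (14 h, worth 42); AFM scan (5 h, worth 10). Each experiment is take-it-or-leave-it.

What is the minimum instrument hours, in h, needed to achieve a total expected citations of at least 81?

26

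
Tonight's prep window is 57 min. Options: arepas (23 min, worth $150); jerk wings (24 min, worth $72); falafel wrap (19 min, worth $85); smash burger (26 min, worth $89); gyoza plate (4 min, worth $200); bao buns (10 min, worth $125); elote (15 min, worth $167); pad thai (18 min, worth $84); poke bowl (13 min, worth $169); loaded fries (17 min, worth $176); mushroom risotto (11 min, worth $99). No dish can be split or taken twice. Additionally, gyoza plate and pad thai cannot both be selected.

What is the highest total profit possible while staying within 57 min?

769

Greedy by ratio would take gyoza plate + bao buns + elote + poke bowl + mushroom risotto: 53 min used, total 760.
Replace elote with loaded fries: the trade gains 9 net, giving 769 at 55 min.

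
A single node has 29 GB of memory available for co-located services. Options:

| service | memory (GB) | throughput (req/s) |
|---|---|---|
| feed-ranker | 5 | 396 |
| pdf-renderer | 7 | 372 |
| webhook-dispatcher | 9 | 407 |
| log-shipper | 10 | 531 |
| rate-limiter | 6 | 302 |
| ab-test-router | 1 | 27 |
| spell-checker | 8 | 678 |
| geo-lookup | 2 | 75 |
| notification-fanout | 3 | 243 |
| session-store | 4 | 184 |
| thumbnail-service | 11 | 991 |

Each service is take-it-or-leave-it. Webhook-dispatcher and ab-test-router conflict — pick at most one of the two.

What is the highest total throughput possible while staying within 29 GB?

2383

Density check — thumbnail-service 90.09, spell-checker 84.75, notification-fanout 81.00, feed-ranker 79.20 are the best per GB.
Best packing: feed-ranker + spell-checker + geo-lookup + notification-fanout + thumbnail-service — 29 GB, 2383 total.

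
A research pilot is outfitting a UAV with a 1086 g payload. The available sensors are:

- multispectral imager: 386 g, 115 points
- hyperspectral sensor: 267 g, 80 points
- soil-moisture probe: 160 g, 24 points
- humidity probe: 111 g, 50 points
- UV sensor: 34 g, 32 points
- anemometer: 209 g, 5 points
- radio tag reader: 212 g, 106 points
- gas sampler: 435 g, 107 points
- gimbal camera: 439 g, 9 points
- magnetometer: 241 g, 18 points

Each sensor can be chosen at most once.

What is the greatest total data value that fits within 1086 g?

383

The ratio ordering already packs tightly: multispectral imager + hyperspectral sensor + humidity probe + UV sensor + radio tag reader, 1010 g, 383.
Next best is hyperspectral sensor + humidity probe + UV sensor + radio tag reader + gas sampler at 375 (1059 g) — short by 8.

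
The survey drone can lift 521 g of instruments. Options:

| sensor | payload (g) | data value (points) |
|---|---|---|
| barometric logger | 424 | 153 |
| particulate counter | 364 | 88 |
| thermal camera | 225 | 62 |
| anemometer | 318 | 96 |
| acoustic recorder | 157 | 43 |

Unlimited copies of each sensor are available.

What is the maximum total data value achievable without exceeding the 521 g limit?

The ratio ordering already packs tightly: barometric logger, 424 g, 153.

153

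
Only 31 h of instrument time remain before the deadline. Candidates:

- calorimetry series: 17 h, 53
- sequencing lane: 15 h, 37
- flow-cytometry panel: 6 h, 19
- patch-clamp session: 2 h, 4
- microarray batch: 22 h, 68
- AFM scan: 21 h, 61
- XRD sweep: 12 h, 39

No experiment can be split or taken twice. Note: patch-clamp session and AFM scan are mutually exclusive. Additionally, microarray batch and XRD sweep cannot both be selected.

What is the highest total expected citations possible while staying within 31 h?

96

Ranking by ratio (expected citations/h): XRD sweep 3.25, flow-cytometry panel 3.17, calorimetry series 3.12.
Greedy by ratio would take flow-cytometry panel + patch-clamp session + XRD sweep: 20 h used, total 62.
The 6 h tied up in flow-cytometry panel is better spent on calorimetry series — total rises to 96 (31 h).
Nothing else feasible within 31 h beats 96.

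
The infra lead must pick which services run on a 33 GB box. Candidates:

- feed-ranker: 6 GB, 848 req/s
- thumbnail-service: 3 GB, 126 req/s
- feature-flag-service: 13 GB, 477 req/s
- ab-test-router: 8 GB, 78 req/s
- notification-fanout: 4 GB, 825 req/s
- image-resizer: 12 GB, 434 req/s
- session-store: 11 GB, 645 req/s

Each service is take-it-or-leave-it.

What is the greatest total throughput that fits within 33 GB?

Taking the top-ratio services first gives feed-ranker + thumbnail-service + ab-test-router + notification-fanout + session-store for 2522 (32 GB).
Replace thumbnail-service and ab-test-router with image-resizer: the trade gains 230 net, giving 2752 at 33 GB.
Next best is feed-ranker + thumbnail-service + ab-test-router + notification-fanout + session-store at 2522 (32 GB) — short by 230.

2752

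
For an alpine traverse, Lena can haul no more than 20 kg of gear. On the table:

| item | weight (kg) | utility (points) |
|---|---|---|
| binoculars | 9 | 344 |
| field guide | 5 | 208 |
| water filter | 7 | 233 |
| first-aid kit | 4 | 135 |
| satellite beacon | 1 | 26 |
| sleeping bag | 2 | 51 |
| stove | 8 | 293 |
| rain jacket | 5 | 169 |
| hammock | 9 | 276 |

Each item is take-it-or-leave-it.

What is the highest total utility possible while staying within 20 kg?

747

Density check — field guide 41.60, binoculars 38.22, stove 36.62 are the best per kg.
The ratio ordering already packs tightly: binoculars + field guide + satellite beacon + rain jacket, 20 kg, 747.
Next best is binoculars + field guide + first-aid kit + sleeping bag at 738 (20 kg) — short by 9.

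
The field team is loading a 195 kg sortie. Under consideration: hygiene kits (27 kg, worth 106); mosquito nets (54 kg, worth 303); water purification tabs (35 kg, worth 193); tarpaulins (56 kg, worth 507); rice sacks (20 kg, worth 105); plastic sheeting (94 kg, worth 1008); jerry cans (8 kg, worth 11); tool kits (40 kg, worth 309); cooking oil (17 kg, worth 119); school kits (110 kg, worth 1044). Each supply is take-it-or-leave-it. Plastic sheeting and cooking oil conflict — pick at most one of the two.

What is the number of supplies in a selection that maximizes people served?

The maximum people served within 195 kg is 1824.
tarpaulins + plastic sheeting + tool kits hits 1824 at 190 kg.
Any selection reaching 1824 contains exactly 3 supplies.

3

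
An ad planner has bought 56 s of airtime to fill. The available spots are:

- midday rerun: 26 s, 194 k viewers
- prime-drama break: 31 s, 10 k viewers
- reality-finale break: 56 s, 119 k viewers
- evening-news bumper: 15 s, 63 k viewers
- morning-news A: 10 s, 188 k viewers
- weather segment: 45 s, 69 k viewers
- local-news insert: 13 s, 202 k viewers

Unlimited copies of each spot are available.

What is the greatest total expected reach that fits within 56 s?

968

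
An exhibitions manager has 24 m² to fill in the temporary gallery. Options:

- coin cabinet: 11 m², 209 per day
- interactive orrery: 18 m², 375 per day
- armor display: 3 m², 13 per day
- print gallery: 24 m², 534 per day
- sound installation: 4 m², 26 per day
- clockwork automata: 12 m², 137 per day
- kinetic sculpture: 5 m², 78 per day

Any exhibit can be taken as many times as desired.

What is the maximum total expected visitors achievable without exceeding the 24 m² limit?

Best packing: print gallery — 24 m², 534 total.
No other feasible combination exceeds 534.

534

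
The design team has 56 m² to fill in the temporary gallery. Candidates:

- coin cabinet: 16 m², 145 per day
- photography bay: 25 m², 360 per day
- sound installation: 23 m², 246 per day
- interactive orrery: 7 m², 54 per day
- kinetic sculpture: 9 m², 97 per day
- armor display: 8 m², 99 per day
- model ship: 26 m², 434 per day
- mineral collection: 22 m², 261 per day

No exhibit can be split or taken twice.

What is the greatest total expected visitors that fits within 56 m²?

794

Taking photography bay + model ship: 51 m² used, 794 in expected visitors.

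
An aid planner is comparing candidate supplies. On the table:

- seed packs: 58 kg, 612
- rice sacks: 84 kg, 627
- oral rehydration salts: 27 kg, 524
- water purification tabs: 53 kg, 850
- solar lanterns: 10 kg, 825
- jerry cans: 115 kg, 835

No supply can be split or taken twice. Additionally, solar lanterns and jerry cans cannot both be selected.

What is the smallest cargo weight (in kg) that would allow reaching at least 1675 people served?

Minimise kg subject to total people served ≥ 1675.
water purification tabs + solar lanterns: 1675 people served at 63 kg.
Any bundle with less than 63 kg falls short of 1675.

63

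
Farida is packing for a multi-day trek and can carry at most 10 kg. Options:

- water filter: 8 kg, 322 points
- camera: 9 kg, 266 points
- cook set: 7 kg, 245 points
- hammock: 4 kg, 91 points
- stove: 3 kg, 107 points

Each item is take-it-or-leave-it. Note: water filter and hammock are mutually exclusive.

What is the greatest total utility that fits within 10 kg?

A density-first pass picks water filter — 322 at 8 kg.
The 8 kg tied up in water filter is better spent on cook set + stove — total rises to 352 (10 kg).
The closest alternative, water filter, reaches only 322.

352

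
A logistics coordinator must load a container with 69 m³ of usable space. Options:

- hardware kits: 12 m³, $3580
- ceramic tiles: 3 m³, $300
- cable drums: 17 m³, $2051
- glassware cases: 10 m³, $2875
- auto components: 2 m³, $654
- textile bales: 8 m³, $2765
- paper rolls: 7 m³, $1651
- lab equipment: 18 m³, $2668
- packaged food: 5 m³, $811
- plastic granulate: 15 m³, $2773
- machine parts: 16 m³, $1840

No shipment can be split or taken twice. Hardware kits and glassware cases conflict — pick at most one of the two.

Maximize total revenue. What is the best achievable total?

14902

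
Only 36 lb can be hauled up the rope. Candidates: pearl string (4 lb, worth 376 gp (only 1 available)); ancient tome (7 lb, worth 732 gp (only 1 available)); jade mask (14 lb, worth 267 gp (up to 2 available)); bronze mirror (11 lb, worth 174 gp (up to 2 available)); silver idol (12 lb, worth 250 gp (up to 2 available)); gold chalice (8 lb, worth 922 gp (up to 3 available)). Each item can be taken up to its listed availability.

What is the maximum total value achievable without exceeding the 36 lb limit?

Pearl string + ancient tome + 3×gold chalice uses 35 of the 36 lb and totals 3874.

3874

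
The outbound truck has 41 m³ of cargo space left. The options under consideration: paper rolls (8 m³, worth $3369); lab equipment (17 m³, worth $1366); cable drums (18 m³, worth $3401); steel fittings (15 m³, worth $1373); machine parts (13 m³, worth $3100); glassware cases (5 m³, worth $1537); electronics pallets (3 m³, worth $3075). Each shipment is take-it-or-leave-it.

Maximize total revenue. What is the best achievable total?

11382

Taking the top-ratio shipments first gives paper rolls + machine parts + glassware cases + electronics pallets for 11081 (29 m³).
Dropping machine parts frees 13 m³; slotting in cable drums (18 m³) lifts the total to 11382 at 34 m³.
That's the maximum — no swap from here does better than 11382.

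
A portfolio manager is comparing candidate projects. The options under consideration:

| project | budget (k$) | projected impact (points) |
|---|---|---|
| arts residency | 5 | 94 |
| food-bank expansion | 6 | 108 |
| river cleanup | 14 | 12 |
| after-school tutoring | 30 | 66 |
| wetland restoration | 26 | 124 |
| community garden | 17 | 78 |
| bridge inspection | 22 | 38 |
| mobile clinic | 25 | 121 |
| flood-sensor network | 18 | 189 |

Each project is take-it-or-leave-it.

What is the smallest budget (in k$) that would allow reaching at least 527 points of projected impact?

69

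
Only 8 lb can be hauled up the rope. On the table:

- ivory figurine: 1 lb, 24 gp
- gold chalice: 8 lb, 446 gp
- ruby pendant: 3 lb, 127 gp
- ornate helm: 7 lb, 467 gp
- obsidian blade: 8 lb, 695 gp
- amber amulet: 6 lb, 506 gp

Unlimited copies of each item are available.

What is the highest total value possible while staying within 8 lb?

695

Taking obsidian blade: 8 lb used, 695 in value.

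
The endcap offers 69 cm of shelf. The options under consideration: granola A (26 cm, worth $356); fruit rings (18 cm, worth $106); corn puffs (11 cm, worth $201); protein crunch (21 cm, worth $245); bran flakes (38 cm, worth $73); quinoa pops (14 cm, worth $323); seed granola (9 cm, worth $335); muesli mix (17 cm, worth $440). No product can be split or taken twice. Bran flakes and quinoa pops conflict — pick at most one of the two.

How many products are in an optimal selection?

4

Optimal total is 1454.
One optimal bundle: granola A + quinoa pops + seed granola + muesli mix (66 cm).
Any selection reaching 1454 contains exactly 4 products.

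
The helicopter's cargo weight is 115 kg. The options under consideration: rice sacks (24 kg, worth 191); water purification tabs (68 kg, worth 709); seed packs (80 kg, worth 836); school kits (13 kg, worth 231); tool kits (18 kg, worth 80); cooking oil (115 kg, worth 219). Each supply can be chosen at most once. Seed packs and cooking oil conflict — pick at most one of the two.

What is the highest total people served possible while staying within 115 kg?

Best packing: seed packs + school kits + tool kits — 111 kg, 1147 total.

1147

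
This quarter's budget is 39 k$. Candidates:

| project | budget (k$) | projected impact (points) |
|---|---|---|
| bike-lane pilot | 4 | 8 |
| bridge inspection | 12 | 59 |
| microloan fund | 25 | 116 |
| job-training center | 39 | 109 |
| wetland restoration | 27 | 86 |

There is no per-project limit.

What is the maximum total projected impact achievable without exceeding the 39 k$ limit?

The ratio ordering already packs tightly: 3×bridge inspection, 36 k$, 177.
The spare 3 k$ is too small for any remaining project, and no exchange beats 177.

177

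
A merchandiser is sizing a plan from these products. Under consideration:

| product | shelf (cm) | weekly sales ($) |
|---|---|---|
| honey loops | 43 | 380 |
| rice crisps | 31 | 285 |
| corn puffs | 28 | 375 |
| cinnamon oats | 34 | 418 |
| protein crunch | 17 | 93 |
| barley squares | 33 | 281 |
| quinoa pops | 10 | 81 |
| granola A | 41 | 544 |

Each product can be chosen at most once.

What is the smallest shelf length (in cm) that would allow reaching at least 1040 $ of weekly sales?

Minimise cm subject to total weekly sales ≥ 1040.
cinnamon oats + quinoa pops + granola A: 1043 weekly sales at 85 cm.
Below 85 cm the best achievable stays under 1040.

85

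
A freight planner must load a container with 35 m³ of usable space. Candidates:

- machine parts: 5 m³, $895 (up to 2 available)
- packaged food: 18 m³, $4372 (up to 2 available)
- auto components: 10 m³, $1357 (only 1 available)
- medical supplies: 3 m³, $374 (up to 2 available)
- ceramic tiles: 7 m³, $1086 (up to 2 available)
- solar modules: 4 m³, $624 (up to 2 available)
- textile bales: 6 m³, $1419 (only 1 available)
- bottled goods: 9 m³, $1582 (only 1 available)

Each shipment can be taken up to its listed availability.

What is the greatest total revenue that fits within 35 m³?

7581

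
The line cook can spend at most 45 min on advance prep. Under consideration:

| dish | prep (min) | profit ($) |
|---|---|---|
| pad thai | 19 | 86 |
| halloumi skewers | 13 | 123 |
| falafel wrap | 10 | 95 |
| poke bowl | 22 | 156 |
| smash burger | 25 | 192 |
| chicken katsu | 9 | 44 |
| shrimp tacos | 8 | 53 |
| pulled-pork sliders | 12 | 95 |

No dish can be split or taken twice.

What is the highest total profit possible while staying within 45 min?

374

Taking the top-ratio dishes first gives halloumi skewers + falafel wrap + shrimp tacos + pulled-pork sliders for 366 (43 min).
Replace shrimp tacos and pulled-pork sliders with poke bowl: the trade gains 8 net, giving 374 at 45 min.
Runner-up halloumi skewers + falafel wrap + shrimp tacos + pulled-pork sliders tops out at 366.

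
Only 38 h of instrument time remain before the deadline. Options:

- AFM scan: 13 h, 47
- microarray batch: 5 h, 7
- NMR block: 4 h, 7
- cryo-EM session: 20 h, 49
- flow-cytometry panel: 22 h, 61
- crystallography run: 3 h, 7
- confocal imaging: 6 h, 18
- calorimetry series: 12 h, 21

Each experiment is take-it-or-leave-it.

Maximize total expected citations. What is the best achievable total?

Ranking by ratio (expected citations/h): AFM scan 3.62, confocal imaging 3.00, flow-cytometry panel 2.77, cryo-EM session 2.45.
A density-first pass picks AFM scan + NMR block + crystallography run + confocal imaging + calorimetry series — 100 at 38 h.
Replace NMR block and confocal imaging and calorimetry series with flow-cytometry panel: the trade gains 15 net, giving 115 at 38 h.
The closest alternative, AFM scan + flow-cytometry panel, reaches only 108.

115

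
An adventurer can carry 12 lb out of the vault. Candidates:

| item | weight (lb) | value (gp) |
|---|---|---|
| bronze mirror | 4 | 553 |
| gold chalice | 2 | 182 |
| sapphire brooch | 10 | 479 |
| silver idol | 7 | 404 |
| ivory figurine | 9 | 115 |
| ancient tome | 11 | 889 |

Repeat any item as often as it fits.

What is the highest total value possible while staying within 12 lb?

1659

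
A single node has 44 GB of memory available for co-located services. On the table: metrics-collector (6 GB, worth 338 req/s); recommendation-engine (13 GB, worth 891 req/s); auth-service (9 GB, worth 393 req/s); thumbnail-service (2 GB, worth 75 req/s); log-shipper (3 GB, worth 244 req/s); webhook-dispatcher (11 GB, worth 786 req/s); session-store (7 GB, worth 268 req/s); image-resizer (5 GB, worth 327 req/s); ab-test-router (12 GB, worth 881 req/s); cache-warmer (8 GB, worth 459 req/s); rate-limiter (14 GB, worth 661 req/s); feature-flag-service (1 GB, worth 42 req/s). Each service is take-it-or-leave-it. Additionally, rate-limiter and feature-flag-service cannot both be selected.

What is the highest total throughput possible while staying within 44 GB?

3129

Density check — log-shipper 81.33, ab-test-router 73.42, webhook-dispatcher 71.45 are the best per GB.
The ratio ordering already packs tightly: recommendation-engine + log-shipper + webhook-dispatcher + image-resizer + ab-test-router, 44 GB, 3129.
Every other selection either busts 44 GB or breaks a pairing rule or fails to beat 3129.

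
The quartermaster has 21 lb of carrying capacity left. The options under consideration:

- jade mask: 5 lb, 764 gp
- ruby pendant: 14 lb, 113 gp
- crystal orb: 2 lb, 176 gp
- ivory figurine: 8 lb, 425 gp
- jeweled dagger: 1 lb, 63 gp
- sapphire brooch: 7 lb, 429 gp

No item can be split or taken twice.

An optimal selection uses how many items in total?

4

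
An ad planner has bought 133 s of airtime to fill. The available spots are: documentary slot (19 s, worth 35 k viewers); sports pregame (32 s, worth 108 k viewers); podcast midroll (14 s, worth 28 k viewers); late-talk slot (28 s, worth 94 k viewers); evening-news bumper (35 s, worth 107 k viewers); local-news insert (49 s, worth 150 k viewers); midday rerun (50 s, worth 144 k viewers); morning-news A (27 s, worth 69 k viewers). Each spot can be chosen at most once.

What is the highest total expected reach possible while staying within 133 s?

402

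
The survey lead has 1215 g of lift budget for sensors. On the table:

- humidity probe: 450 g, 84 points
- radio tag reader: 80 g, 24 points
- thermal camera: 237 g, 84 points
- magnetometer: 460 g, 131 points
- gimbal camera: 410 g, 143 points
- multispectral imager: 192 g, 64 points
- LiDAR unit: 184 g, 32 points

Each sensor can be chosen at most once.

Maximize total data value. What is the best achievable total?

Taking the top-ratio sensors first gives radio tag reader + thermal camera + gimbal camera + multispectral imager + LiDAR unit for 347 (1103 g).
The 376 g tied up in multispectral imager and LiDAR unit is better spent on magnetometer — total rises to 382 (1187 g).
No other feasible combination exceeds 382.

382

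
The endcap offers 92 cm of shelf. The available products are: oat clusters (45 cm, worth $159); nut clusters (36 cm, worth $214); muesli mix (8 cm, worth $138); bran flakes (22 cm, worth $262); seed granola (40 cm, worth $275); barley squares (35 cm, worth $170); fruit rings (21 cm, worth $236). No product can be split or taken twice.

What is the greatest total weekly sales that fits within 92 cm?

911

Best packing: muesli mix + bran flakes + seed granola + fruit rings — 91 cm, 911 total.
The closest alternative, nut clusters + muesli mix + bran flakes + fruit rings, reaches only 850.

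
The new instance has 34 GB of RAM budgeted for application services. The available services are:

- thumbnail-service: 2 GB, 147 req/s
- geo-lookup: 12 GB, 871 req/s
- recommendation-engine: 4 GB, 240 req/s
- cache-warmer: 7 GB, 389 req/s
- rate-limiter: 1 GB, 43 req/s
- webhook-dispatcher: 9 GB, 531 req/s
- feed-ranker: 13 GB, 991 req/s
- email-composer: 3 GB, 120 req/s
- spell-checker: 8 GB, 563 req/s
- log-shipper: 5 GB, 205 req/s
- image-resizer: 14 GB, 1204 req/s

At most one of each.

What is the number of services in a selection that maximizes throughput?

3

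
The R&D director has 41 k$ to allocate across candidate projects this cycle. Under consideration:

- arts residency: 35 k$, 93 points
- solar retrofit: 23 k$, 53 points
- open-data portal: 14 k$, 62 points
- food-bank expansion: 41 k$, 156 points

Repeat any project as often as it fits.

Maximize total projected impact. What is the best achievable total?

The ratio heuristic lands on 2×open-data portal (124) but leaves 13 k$ idle.
Dropping 2×open-data portal frees 28 k$; slotting in food-bank expansion (41 k$) lifts the total to 156 at 41 k$.

156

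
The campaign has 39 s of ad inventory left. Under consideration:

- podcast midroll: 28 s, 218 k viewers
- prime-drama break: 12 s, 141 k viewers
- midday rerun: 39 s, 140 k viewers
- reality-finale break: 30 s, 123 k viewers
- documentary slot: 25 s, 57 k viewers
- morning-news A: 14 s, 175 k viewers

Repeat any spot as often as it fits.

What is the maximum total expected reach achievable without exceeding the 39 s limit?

457

Filling by ratio: 2×morning-news A for 350, with 11 s left unused.
Dropping morning-news A frees 14 s; slotting in 2×prime-drama break (24 s) lifts the total to 457 at 38 s.
The spare 1 s is too small for any remaining spot, and no exchange beats 457.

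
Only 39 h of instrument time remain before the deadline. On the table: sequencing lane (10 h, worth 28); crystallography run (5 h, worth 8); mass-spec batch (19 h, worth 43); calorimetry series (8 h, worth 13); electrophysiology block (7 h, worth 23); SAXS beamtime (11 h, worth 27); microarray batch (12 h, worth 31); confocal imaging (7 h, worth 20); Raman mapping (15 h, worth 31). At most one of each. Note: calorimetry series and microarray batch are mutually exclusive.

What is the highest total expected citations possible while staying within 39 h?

102

Density check — electrophysiology block 3.29, confocal imaging 2.86, sequencing lane 2.80, microarray batch 2.58 are the best per h.
Sequencing lane + electrophysiology block + microarray batch + confocal imaging uses 36 of the 39 h and totals 102.
No other feasible combination exceeds 102.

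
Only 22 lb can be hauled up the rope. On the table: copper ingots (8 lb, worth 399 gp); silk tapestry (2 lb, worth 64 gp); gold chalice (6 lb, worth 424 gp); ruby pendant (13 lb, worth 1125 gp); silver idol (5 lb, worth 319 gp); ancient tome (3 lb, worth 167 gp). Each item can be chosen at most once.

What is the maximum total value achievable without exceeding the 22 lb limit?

1716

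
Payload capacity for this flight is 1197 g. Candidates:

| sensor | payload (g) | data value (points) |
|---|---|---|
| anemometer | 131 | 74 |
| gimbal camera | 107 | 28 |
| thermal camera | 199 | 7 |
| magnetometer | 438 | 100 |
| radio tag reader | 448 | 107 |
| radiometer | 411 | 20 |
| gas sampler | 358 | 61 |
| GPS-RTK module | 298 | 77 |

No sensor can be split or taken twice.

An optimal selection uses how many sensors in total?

4

Best achievable data value is 309.
anemometer + gimbal camera + magnetometer + radio tag reader hits 309 at 1124 g.
Any selection reaching 309 contains exactly 4 sensors.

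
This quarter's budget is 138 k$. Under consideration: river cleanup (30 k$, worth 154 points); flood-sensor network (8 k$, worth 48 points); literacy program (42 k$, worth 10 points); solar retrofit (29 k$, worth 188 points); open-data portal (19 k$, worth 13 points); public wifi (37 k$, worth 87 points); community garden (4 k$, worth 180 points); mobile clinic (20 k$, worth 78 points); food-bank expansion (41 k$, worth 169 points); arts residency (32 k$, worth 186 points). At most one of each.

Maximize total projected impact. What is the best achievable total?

877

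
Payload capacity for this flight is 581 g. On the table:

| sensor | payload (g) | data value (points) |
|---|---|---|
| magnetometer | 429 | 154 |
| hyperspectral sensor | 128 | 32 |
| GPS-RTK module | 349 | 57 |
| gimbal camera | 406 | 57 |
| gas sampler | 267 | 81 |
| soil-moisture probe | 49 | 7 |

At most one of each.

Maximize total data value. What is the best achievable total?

186

By data value per g: magnetometer 0.36, gas sampler 0.30, hyperspectral sensor 0.25 lead.
Magnetometer + hyperspectral sensor uses 557 of the 581 g and totals 186.
An exhaustive check of the 64 subsets confirms 186.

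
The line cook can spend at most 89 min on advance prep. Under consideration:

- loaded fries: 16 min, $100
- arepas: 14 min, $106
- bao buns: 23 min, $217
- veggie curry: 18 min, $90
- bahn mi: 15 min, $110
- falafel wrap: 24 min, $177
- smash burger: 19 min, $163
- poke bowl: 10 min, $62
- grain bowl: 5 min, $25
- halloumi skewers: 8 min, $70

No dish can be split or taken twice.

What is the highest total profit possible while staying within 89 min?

737

Density check — bao buns 9.43, halloumi skewers 8.75, smash burger 8.58 are the best per min.
A density-first pass picks arepas + bao buns + falafel wrap + smash burger + halloumi skewers — 733 at 88 min.
Dropping arepas frees 14 min; slotting in bahn mi (15 min) lifts the total to 737 at 89 min.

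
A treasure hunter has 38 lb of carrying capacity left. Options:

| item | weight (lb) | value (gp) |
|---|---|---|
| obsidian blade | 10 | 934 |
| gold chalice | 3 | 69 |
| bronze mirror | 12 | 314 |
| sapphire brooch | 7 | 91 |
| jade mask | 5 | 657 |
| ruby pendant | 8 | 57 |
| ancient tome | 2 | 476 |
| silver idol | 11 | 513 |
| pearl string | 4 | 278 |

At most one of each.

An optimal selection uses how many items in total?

The maximum value within 38 lb is 2927.
One optimal bundle: obsidian blade + gold chalice + jade mask + ancient tome + silver idol + pearl string (35 lb).
Every optimal selection uses 6 items.

6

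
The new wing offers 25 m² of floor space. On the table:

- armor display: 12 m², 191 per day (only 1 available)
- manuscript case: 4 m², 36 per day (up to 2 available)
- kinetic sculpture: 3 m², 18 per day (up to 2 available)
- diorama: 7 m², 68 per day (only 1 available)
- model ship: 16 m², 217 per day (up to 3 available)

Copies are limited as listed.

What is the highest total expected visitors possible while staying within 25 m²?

Density check — armor display 15.92, model ship 13.56, diorama 9.71, manuscript case 9.00 are the best per m².
Taking armor display + 2×kinetic sculpture + diorama: 25 m² used, 295 in expected visitors.
No other feasible combination exceeds 295.

295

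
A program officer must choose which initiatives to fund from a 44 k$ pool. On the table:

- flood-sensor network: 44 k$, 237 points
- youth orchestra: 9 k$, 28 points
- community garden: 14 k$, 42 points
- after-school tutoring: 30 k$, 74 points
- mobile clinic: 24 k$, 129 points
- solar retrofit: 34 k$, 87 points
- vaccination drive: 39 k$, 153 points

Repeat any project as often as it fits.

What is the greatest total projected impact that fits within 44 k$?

Ranking by ratio (projected impact/k$): flood-sensor network 5.39, mobile clinic 5.38, vaccination drive 3.92, youth orchestra 3.11.
Best packing: flood-sensor network — 44 k$, 237 total.

237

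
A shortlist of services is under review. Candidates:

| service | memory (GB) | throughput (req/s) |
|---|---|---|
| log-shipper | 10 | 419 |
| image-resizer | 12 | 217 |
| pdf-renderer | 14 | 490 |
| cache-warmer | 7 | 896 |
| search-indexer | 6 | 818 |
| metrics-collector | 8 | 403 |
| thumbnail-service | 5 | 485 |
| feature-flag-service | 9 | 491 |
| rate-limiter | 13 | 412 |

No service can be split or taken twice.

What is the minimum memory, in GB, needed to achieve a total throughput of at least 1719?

18

Look for the lowest-memory combination reaching 1719.
Taking cache-warmer + search-indexer + thumbnail-service gives 2199 (≥ 1719) for 18 GB.
No combination under 18 GB hits 1719.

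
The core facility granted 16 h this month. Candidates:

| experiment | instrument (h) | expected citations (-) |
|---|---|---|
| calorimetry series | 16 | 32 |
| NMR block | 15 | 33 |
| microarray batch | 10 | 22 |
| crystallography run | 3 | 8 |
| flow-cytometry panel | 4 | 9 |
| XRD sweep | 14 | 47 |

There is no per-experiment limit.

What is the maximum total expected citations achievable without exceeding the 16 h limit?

47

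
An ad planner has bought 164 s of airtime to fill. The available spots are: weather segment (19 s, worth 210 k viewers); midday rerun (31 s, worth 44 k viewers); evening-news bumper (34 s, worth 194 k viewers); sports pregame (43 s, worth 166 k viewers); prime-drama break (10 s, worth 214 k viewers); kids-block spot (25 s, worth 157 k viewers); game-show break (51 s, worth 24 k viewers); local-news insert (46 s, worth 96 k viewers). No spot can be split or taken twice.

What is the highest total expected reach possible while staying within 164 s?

985

Taking weather segment + midday rerun + evening-news bumper + sports pregame + prime-drama break + kids-block spot: 162 s used, 985 in expected reach.
No other feasible combination exceeds 985.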